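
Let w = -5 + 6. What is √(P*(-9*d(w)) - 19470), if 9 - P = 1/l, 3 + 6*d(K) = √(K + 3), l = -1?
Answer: I*√19455 ≈ 139.48*I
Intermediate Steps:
w = 1
d(K) = -½ + √(3 + K)/6 (d(K) = -½ + √(K + 3)/6 = -½ + √(3 + K)/6)
P = 10 (P = 9 - 1/(-1) = 9 - 1*(-1) = 9 + 1 = 10)
√(P*(-9*d(w)) - 19470) = √(10*(-9*(-½ + √(3 + 1)/6)) - 19470) = √(10*(-9*(-½ + √4/6)) - 19470) = √(10*(-9*(-½ + (⅙)*2)) - 19470) = √(10*(-9*(-½ + ⅓)) - 19470) = √(10*(-9*(-⅙)) - 19470) = √(10*(3/2) - 19470) = √(15 - 19470) = √(-19455) = I*√19455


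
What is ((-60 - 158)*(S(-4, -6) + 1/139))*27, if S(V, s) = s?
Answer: 4903038/139 ≈ 35274.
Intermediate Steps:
((-60 - 158)*(S(-4, -6) + 1/139))*27 = ((-60 - 158)*(-6 + 1/139))*27 = -218*(-6 + 1/139)*27 = -218*(-833/139)*27 = (181594/139)*27 = 4903038/139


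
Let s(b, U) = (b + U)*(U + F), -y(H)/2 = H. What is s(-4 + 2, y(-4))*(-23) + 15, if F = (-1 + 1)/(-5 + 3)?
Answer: -1089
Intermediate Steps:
F = 0 (F = 0/(-2) = 0*(-½) = 0)
y(H) = -2*H
s(b, U) = U*(U + b) (s(b, U) = (b + U)*(U + 0) = (U + b)*U = U*(U + b))
s(-4 + 2, y(-4))*(-23) + 15 = ((-2*(-4))*(-2*(-4) + (-4 + 2)))*(-23) + 15 = (8*(8 - 2))*(-23) + 15 = (8*6)*(-23) + 15 = 48*(-23) + 15 = -1104 + 15 = -1089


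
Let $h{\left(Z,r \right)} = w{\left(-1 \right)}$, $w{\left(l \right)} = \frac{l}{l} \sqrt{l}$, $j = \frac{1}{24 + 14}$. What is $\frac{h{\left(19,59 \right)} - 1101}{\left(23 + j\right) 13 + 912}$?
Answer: $- \frac{41838}{46031} + \frac{38 i}{46031} \approx -0.90891 + 0.00082553 i$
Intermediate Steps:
$j = \frac{1}{38} \approx 0.026316$
$w{\left(l \right)} = \sqrt{l}$ ($w{\left(l \right)} = 1 \sqrt{l} = \sqrt{l}$)
$h{\left(Z,r \right)} = i$ ($h{\left(Z,r \right)} = \sqrt{-1} = i$)
$\frac{h{\left(19,59 \right)} - 1101}{\left(23 + j\right) 13 + 912} = \frac{i - 1101}{\left(23 + \frac{1}{38}\right) 13 + 912} = \frac{-1101 + i}{\frac{875}{38} \cdot 13 + 912} = \frac{-1101 + i}{\frac{11375}{38} + 912} = \frac{-1101 + i}{\frac{46031}{38}} = \left(-1101 + i\right) \frac{38}{46031} = - \frac{41838}{46031} + \frac{38 i}{46031}$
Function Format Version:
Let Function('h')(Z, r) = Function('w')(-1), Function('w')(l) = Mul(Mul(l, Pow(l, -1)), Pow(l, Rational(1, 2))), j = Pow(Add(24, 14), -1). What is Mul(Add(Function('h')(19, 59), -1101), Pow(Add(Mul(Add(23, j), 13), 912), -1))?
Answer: Add(Rational(-41838, 46031), Mul(Rational(38, 46031), I)) ≈ Add(-0.90891, Mul(0.00082553, I))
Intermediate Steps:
j = Rational(1, 38) (j = Pow(38, -1) = Rational(1, 38) ≈ 0.026316)
Function('w')(l) = Pow(l, Rational(1, 2)) (Function('w')(l) = Mul(1, Pow(l, Rational(1, 2))) = Pow(l, Rational(1, 2)))
Function('h')(Z, r) = I (Function('h')(Z, r) = Pow(-1, Rational(1, 2)) = I)
Mul(Add(Function('h')(19, 59), -1101), Pow(Add(Mul(Add(23, j), 13), 912), -1)) = Mul(Add(I, -1101), Pow(Add(Mul(Add(23, Rational(1, 38)), 13), 912), -1)) = Mul(Add(-1101, I), Pow(Add(Mul(Rational(875, 38), 13), 912), -1)) = Mul(Add(-1101, I), Pow(Add(Rational(11375, 38), 912), -1)) = Mul(Add(-1101, I), Pow(Rational(46031, 38), -1)) = Mul(Add(-1101, I), Rational(38, 46031)) = Add(Rational(-41838, 46031), Mul(Rational(38, 46031), I))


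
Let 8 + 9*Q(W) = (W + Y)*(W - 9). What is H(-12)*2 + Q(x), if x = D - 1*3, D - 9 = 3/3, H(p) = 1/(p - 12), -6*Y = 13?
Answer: -221/108 ≈ -2.0463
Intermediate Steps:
Y = -13/6 (Y = -⅙*13 = -13/6 ≈ -2.1667)
H(p) = 1/(-12 + p)
D = 10 (D = 9 + 3/3 = 9 + 3*(⅓) = 9 + 1 = 10)
x = 7 (x = 10 - 1*3 = 10 - 3 = 7)
Q(W) = -8/9 + (-9 + W)*(-13/6 + W)/9 (Q(W) = -8/9 + ((W - 13/6)*(W - 9))/9 = -8/9 + ((-13/6 + W)*(-9 + W))/9 = -8/9 + ((-9 + W)*(-13/6 + W))/9 = -8/9 + (-9 + W)*(-13/6 + W)/9)
H(-12)*2 + Q(x) = 2/(-12 - 12) + (23/18 - 67/54*7 + (⅑)*7²) = 2/(-24) + (23/18 - 469/54 + (⅑)*49) = -1/24*2 + (23/18 - 469/54 + 49/9) = -1/12 - 53/27 = -221/108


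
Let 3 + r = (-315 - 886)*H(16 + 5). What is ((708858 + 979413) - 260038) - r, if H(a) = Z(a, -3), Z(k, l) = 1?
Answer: 1429437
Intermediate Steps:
H(a) = 1
r = -1204 (r = -3 + (-315 - 886)*1 = -3 - 1201*1 = -3 - 1201 = -1204)
((708858 + 979413) - 260038) - r = ((708858 + 979413) - 260038) - 1*(-1204) = (1688271 - 260038) + 1204 = 1428233 + 1204 = 1429437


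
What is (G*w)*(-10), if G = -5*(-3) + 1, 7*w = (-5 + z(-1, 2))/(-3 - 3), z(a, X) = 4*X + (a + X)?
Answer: 320/21 ≈ 15.238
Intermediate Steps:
z(a, X) = a + 5*X (z(a, X) = 4*X + (X + a) = a + 5*X)
w = -2/21 (w = ((-5 + (-1 + 5*2))/(-3 - 3))/7 = ((-5 + (-1 + 10))/(-6))/7 = ((-5 + 9)*(-1/6))/7 = (4*(-1/6))/7 = (1/7)*(-2/3) = -2/21 ≈ -0.095238)
G = 16 (G = 15 + 1 = 16)
(G*w)*(-10) = (16*(-2/21))*(-10) = -32/21*(-10) = 320/21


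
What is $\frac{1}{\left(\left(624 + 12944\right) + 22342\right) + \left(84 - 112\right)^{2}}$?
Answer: $\frac{1}{36694} \approx 2.7252 \cdot 10^{-5}$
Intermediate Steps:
$\frac{1}{\left(\left(624 + 12944\right) + 22342\right) + \left(84 - 112\right)^{2}} = \frac{1}{\left(13568 + 22342\right) + \left(-28\right)^{2}} = \frac{1}{35910 + 784} = \frac{1}{36694}$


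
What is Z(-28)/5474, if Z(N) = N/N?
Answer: 1/5474 ≈ 0.00018268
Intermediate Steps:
Z(N) = 1
Z(-28)/5474 = 1/5474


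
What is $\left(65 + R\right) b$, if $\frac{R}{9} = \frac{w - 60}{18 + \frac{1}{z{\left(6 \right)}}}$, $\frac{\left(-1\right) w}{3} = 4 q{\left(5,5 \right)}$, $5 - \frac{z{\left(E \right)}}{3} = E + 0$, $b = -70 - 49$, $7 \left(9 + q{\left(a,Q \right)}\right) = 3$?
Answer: $- \frac{547655}{53} \approx -10333.0$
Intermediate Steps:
$q{\left(a,Q \right)} = - \frac{60}{7}$ ($q{\left(a,Q \right)} = -9 + \frac{1}{7} \cdot 3 = -9 + \frac{3}{7} = - \frac{60}{7}$)
$b = -119$
$z{\left(E \right)} = 15 - 3 E$ ($z{\left(E \right)} = 15 - 3 \left(E + 0\right) = 15 - 3 E$)
$w = \frac{720}{7}$ ($w = - 3 \cdot 4 \left(- \frac{60}{7}\right) = \left(-3\right) \left(- \frac{240}{7}\right) = \frac{720}{7} \approx 102.86$)
$R = \frac{8100}{371}$ ($R = 9 \frac{\frac{720}{7} - 60}{18 + \frac{1}{15 - 18}} = 9 \frac{300}{7 \left(18 + \frac{1}{15 - 18}\right)} = 9 \frac{300}{7 \left(18 + \frac{1}{-3}\right)} = 9 \frac{300}{7 \left(18 - \frac{1}{3}\right)} = 9 \frac{300}{7 \cdot \frac{53}{3}} = 9 \cdot \frac{300}{7} \cdot \frac{3}{53} = 9 \cdot \frac{900}{371} = \frac{8100}{371} \approx 21.833$)
$\left(65 + R\right) b = \left(65 + \frac{8100}{371}\right) \left(-119\right) = \frac{32215}{371} \left(-119\right) = - \frac{547655}{53}$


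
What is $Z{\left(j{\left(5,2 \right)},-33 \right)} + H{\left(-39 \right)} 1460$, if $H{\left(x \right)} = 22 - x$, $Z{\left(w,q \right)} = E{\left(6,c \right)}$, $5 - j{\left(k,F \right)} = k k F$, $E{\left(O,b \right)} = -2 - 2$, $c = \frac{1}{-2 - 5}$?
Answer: $89056$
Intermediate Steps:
$c = - \frac{1}{7}$ ($c = \frac{1}{-7} = - \frac{1}{7} \approx -0.14286$)
$E{\left(O,b \right)} = -4$
$j{\left(k,F \right)} = 5 - F k^{2}$ ($j{\left(k,F \right)} = 5 - k k F = 5 - k^{2} F = 5 - F k^{2}$)
$Z{\left(w,q \right)} = -4$
$Z{\left(j{\left(5,2 \right)},-33 \right)} + H{\left(-39 \right)} 1460 = -4 + \left(22 - -39\right) 1460 = -4 + \left(22 + 39\right) 1460 = -4 + 61 \cdot 1460 = -4 + 89060 = 89056$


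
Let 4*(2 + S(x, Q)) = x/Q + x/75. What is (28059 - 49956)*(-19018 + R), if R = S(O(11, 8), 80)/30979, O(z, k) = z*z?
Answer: 20641290196186251/49566400 ≈ 4.1644e+8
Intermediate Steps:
O(z, k) = z²
S(x, Q) = -2 + x/300 + x/(4*Q) (S(x, Q) = -2 + (x/Q + x/75)/4 = -2 + (x/75 + x/Q)/4 = -2 + (x/300 + x/(4*Q)) = -2 + x/300 + x/(4*Q))
R = -5849/148699200 (R = (-2 + (1/300)*11² + (¼)*11²/80)/30979 = (-2 + (1/300)*121 + (¼)*121*(1/80))*(1/30979) = (-2 + 121/300 + 121/320)*(1/30979) = -5849/4800*1/30979 = -5849/148699200 ≈ -3.9334e-5)
(28059 - 49956)*(-19018 + R) = (28059 - 49956)*(-19018 - 5849/148699200) = -21897*(-2827961391449/148699200) = 20641290196186251/49566400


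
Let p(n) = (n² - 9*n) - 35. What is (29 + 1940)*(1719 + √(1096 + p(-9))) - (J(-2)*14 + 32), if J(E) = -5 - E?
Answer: 3384721 + 1969*√1223 ≈ 3.4536e+6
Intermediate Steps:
p(n) = -35 + n² - 9*n
(29 + 1940)*(1719 + √(1096 + p(-9))) - (J(-2)*14 + 32) = (29 + 1940)*(1719 + √(1096 + (-35 + (-9)² - 9*(-9)))) - ((-5 - 1*(-2))*14 + 32) = 1969*(1719 + √(1096 + (-35 + 81 + 81))) - ((-5 + 2)*14 + 32) = 1969*(1719 + √(1096 + 127)) - (-3*14 + 32) = 1969*(1719 + √1223) - (-42 + 32) = (3384711 + 1969*√1223) - 1*(-10) = (3384711 + 1969*√1223) + 10 = 3384721 + 1969*√1223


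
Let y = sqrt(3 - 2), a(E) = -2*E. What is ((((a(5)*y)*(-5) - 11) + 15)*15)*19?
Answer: 15390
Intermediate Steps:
y = 1 (y = sqrt(1) = 1)
((((a(5)*y)*(-5) - 11) + 15)*15)*19 = ((((-2*5*1)*(-5) - 11) + 15)*15)*19 = (((-10*1*(-5) - 11) + 15)*15)*19 = (((-10*(-5) - 11) + 15)*15)*19 = (((50 - 11) + 15)*15)*19 = ((39 + 15)*15)*19 = (54*15)*19 = 810*19 = 15390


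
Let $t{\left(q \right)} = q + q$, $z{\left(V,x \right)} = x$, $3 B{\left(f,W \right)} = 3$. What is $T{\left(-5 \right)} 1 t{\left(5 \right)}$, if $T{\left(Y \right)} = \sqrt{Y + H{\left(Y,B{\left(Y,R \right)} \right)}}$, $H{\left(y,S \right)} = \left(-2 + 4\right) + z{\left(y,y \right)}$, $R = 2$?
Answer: $20 i \sqrt{2} \approx 28.284 i$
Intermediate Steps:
$B{\left(f,W \right)} = 1$ ($B{\left(f,W \right)} = \frac{1}{3} \cdot 3 = 1$)
$t{\left(q \right)} = 2 q$
$H{\left(y,S \right)} = 2 + y$ ($H{\left(y,S \right)} = \left(-2 + 4\right) + y = 2 + y$)
$T{\left(Y \right)} = \sqrt{2 + 2 Y}$ ($T{\left(Y \right)} = \sqrt{Y + \left(2 + Y\right)} = \sqrt{2 + 2 Y}$)
$T{\left(-5 \right)} 1 t{\left(5 \right)} = \sqrt{2 + 2 \left(-5\right)} 1 \cdot 2 \cdot 5 = \sqrt{2 - 10} \cdot 1 \cdot 10 = \sqrt{-8} \cdot 1 \cdot 10 = 2 i \sqrt{2} \cdot 1 \cdot 10 = 2 i \sqrt{2} \cdot 10 = 20 i \sqrt{2}$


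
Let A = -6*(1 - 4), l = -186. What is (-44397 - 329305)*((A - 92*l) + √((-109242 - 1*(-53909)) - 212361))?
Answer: -6401515260 - 373702*I*√267694 ≈ -6.4015e+9 - 1.9335e+8*I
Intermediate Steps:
A = 18 (A = -6*(-3) = 18)
(-44397 - 329305)*((A - 92*l) + √((-109242 - 1*(-53909)) - 212361)) = (-44397 - 329305)*((18 - 92*(-186)) + √((-109242 - 1*(-53909)) - 212361)) = -373702*((18 + 17112) + √((-109242 + 53909) - 212361)) = -373702*(17130 + √(-55333 - 212361)) = -373702*(17130 + √(-267694)) = -373702*(17130 + I*√267694) = -6401515260 - 373702*I*√267694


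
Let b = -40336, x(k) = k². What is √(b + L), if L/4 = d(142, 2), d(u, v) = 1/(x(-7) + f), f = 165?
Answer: 15*I*√2052474/107 ≈ 200.84*I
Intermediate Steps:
d(u, v) = 1/214 (d(u, v) = 1/((-7)² + 165) = 1/(49 + 165) = 1/214)
L = 2/107 (L = 4*(1/214) = 2/107 ≈ 0.018692)
√(b + L) = √(-40336 + 2/107) = √(-4315950/107) = 15*I*√2052474/107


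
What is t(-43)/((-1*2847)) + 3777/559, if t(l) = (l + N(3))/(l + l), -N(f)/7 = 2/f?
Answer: 4962835/734526 ≈ 6.7565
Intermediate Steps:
N(f) = -14/f
t(l) = (-14/3 + l)/(2*l) (t(l) = (l - 14/3)/(l + l) = (l - 14*⅓)/((2*l)) = (l - 14/3)*(1/(2*l)) = (-14/3 + l)*(1/(2*l)) = (-14/3 + l)/(2*l))
t(-43)/((-1*2847)) + 3777/559 = ((⅙)*(-14 + 3*(-43))/(-43))/((-1*2847)) + 3777/559 = ((⅙)*(-1/43)*(-14 - 129))/(-2847) + 3777*(1/559) = ((⅙)*(-1/43)*(-143))*(-1/2847) + 3777/559 = (143/258)*(-1/2847) + 3777/559 = -11/56502 + 3777/559 = 4962835/734526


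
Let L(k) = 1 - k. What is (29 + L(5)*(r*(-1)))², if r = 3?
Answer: 1681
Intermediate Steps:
(29 + L(5)*(r*(-1)))² = (29 + (1 - 1*5)*(3*(-1)))² = (29 + (1 - 5)*(-3))² = (29 - 4*(-3))² = (29 + 12)² = 41² = 1681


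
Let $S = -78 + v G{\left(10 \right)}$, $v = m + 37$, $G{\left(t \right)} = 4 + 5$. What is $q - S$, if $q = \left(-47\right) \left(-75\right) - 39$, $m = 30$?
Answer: $2961$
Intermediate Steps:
$G{\left(t \right)} = 9$
$v = 67$ ($v = 30 + 37 = 67$)
$S = 525$ ($S = -78 + 67 \cdot 9 = -78 + 603 = 525$)
$q = 3486$ ($q = 3525 - 39 = 3486$)
$q - S = 3486 - 525 = 2961$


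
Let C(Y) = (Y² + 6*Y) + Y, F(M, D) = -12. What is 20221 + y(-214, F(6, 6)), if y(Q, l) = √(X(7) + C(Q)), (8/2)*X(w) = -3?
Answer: 20221 + √177189/2 ≈ 20431.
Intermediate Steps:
C(Y) = Y² + 7*Y
X(w) = -¾ (X(w) = (¼)*(-3) = -¾)
y(Q, l) = √(-¾ + Q*(7 + Q))
20221 + y(-214, F(6, 6)) = 20221 + √(-3 + 4*(-214)*(7 - 214))/2 = 20221 + √(-3 + 4*(-214)*(-207))/2 = 20221 + √(-3 + 177192)/2 = 20221 + √177189/2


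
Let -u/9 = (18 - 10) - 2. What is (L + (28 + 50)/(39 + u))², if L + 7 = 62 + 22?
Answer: 128881/25 ≈ 5155.2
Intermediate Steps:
L = 77 (L = -7 + (62 + 22) = -7 + 84 = 77)
u = -54 (u = -9*((18 - 10) - 2) = -9*(8 - 2) = -9*6 = -54)
(L + (28 + 50)/(39 + u))² = (77 + (28 + 50)/(39 - 54))² = (77 + 78/(-15))² = (77 + 78*(-1/15))² = (77 - 26/5)² = (359/5)² = 128881/25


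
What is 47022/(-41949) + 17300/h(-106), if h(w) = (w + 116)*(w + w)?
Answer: -13756739/1482198 ≈ -9.2813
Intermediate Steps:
h(w) = 2*w*(116 + w) (h(w) = (116 + w)*(2*w) = 2*w*(116 + w))
47022/(-41949) + 17300/h(-106) = 47022/(-41949) + 17300/((2*(-106)*(116 - 106))) = 47022*(-1/41949) + 17300/((2*(-106)*10)) = -15674/13983 + 17300/(-2120) = -15674/13983 + 17300*(-1/2120) = -15674/13983 - 865/106 = -13756739/1482198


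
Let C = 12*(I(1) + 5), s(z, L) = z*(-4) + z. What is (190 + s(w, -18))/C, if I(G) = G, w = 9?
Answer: 163/72 ≈ 2.2639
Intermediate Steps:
s(z, L) = -3*z (s(z, L) = -4*z + z = -3*z)
C = 72 (C = 12*(1 + 5) = 12*6 = 72)
(190 + s(w, -18))/C = (190 - 3*9)/72 = (190 - 27)*(1/72) = 163*(1/72) = 163/72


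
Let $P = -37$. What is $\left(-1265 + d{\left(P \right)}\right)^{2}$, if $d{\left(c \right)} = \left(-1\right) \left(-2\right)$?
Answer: $1595169$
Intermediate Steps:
$d{\left(c \right)} = 2$
$\left(-1265 + d{\left(P \right)}\right)^{2} = \left(-1265 + 2\right)^{2} = \left(-1263\right)^{2} = 1595169$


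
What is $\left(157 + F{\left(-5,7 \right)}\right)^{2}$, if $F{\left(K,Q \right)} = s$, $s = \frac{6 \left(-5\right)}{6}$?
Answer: $23104$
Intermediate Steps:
$s = -5$ ($s = \left(-30\right) \frac{1}{6} = -5$)
$F{\left(K,Q \right)} = -5$
$\left(157 + F{\left(-5,7 \right)}\right)^{2} = \left(157 - 5\right)^{2} = 152^{2} = 23104$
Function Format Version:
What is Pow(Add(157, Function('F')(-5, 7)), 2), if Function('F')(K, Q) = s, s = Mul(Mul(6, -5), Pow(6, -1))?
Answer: 23104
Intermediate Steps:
s = -5 (s = Mul(-30, Rational(1, 6)) = -5)
Function('F')(K, Q) = -5
Pow(Add(157, Function('F')(-5, 7)), 2) = Pow(Add(157, -5), 2) = Pow(152, 2) = 23104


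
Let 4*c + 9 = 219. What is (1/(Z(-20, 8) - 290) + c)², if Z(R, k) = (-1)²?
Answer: 920697649/334084 ≈ 2755.9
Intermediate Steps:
Z(R, k) = 1
c = 105/2 (c = -9/4 + (¼)*219 = -9/4 + 219/4 = 105/2 ≈ 52.500)
(1/(Z(-20, 8) - 290) + c)² = (1/(1 - 290) + 105/2)² = (1/(-289) + 105/2)² = (-1/289 + 105/2)² = (30343/578)² = 920697649/334084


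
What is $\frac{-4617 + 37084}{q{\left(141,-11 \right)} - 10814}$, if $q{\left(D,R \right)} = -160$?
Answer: $- \frac{32467}{10974} \approx -2.9585$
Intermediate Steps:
$\frac{-4617 + 37084}{q{\left(141,-11 \right)} - 10814} = \frac{-4617 + 37084}{-160 - 10814} = \frac{32467}{-160 + \left(-18163 + 7349\right)} = \frac{32467}{-160 - 10814} = \frac{32467}{-10974} = 32467 \left(- \frac{1}{10974}\right) = - \frac{32467}{10974}$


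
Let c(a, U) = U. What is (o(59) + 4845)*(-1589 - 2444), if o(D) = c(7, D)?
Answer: -19777832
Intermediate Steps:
o(D) = D
(o(59) + 4845)*(-1589 - 2444) = (59 + 4845)*(-1589 - 2444) = 4904*(-4033) = -19777832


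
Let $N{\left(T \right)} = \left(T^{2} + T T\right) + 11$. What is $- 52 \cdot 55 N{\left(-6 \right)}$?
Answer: $-237380$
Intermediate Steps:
$N{\left(T \right)} = 11 + 2 T^{2}$ ($N{\left(T \right)} = \left(T^{2} + T^{2}\right) + 11 = 2 T^{2} + 11 = 11 + 2 T^{2}$)
$- 52 \cdot 55 N{\left(-6 \right)} = - 52 \cdot 55 \left(11 + 2 \left(-6\right)^{2}\right) = - 2860 \left(11 + 2 \cdot 36\right) = - 2860 \left(11 + 72\right) = - 2860 \cdot 83 = \left(-1\right) 237380 = -237380$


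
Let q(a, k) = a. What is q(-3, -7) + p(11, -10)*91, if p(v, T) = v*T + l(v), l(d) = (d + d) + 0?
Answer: -8011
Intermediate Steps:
l(d) = 2*d (l(d) = 2*d + 0 = 2*d)
p(v, T) = 2*v + T*v (p(v, T) = v*T + 2*v = T*v + 2*v = 2*v + T*v)
q(-3, -7) + p(11, -10)*91 = -3 + (11*(2 - 10))*91 = -3 + (11*(-8))*91 = -3 - 88*91 = -3 - 8008 = -8011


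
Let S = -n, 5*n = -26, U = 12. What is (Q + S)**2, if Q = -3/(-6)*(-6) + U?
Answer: 5041/25 ≈ 201.64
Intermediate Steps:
n = -26/5 (n = (1/5)*(-26) = -26/5 ≈ -5.2000)
S = 26/5 (S = -1*(-26/5) = 26/5 ≈ 5.2000)
Q = 9 (Q = -3/(-6)*(-6) + 12 = -3*(-1/6)*(-6) + 12 = (1/2)*(-6) + 12 = -3 + 12 = 9)
(Q + S)**2 = (9 + 26/5)**2 = (71/5)**2 = 5041/25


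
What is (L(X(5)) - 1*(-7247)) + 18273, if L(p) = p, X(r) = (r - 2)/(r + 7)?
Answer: 102081/4 ≈ 25520.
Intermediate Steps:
X(r) = (-2 + r)/(7 + r)
(L(X(5)) - 1*(-7247)) + 18273 = ((-2 + 5)/(7 + 5) - 1*(-7247)) + 18273 = (3/12 + 7247) + 18273 = ((1/12)*3 + 7247) + 18273 = (¼ + 7247) + 18273 = 28989/4 + 18273 = 102081/4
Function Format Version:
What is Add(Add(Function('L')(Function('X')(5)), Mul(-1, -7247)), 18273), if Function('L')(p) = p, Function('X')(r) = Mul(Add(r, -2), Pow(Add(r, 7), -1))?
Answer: Rational(102081, 4) ≈ 25520.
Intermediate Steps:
Function('X')(r) = Mul(Pow(Add(7, r), -1), Add(-2, r)) (Function('X')(r) = Mul(Add(-2, r), Pow(Add(7, r), -1)) = Mul(Pow(Add(7, r), -1), Add(-2, r)))
Add(Add(Function('L')(Function('X')(5)), Mul(-1, -7247)), 18273) = Add(Add(Mul(Pow(Add(7, 5), -1), Add(-2, 5)), Mul(-1, -7247)), 18273) = Add(Add(Mul(Pow(12, -1), 3), 7247), 18273) = Add(Add(Mul(Rational(1, 12), 3), 7247), 18273) = Add(Add(Rational(1, 4), 7247), 18273) = Add(Rational(28989, 4), 18273) = Rational(102081, 4)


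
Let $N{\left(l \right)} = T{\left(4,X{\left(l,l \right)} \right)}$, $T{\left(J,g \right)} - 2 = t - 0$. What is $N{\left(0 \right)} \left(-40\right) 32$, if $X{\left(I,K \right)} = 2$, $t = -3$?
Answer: $1280$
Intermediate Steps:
$T{\left(J,g \right)} = -1$ ($T{\left(J,g \right)} = 2 - 3 = -1$)
$N{\left(l \right)} = -1$
$N{\left(0 \right)} \left(-40\right) 32 = \left(-1\right) \left(-40\right) 32 = 40 \cdot 32 = 1280$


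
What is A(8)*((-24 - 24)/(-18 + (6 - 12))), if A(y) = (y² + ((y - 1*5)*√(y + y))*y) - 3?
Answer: 314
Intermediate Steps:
A(y) = -3 + y² + √2*y^(3/2)*(-5 + y) (A(y) = (y² + ((y - 5)*√(2*y))*y) - 3 = (y² + ((-5 + y)*(√2*√y))*y) - 3 = (y² + (√2*√y*(-5 + y))*y) - 3 = (y² + √2*y^(3/2)*(-5 + y)) - 3 = -3 + y² + √2*y^(3/2)*(-5 + y))
A(8)*((-24 - 24)/(-18 + (6 - 12))) = (-3 + 8² + √2*8^(5/2) - 5*√2*8^(3/2))*((-24 - 24)/(-18 + (6 - 12))) = (-3 + 64 + √2*(128*√2) - 5*√2*16*√2)*(-48/(-18 - 6)) = (-3 + 64 + 256 - 160)*(-48/(-24)) = 157*(-48*(-1/24)) = 157*2 = 314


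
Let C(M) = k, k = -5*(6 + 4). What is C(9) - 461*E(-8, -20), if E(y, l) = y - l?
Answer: -5582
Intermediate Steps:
k = -50 (k = -5*10 = -50)
C(M) = -50
C(9) - 461*E(-8, -20) = -50 - 461*(-8 - 1*(-20)) = -50 - 461*(-8 + 20) = -50 - 461*12 = -50 - 5532 = -5582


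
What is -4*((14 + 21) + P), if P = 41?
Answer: -304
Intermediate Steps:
-4*((14 + 21) + P) = -4*((14 + 21) + 41) = -4*(35 + 41) = -4*76 = -304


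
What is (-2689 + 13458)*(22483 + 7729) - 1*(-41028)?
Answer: 325394056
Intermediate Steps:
(-2689 + 13458)*(22483 + 7729) - 1*(-41028) = 10769*30212 + 41028 = 325353028 + 41028 = 325394056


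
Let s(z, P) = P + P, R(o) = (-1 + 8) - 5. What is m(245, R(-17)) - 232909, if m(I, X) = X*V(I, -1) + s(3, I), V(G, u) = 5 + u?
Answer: -232411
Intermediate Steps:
R(o) = 2 (R(o) = 7 - 5 = 2)
s(z, P) = 2*P
m(I, X) = 2*I + 4*X (m(I, X) = X*(5 - 1) + 2*I = X*4 + 2*I = 4*X + 2*I = 2*I + 4*X)
m(245, R(-17)) - 232909 = (2*245 + 4*2) - 232909 = (490 + 8) - 232909 = 498 - 232909 = -232411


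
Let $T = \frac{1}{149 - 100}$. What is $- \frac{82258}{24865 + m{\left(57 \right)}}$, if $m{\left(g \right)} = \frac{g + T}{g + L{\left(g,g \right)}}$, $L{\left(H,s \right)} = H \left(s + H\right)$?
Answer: $- \frac{26420858310}{7986516469} \approx -3.3082$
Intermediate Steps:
$L{\left(H,s \right)} = H \left(H + s\right)$
$T = \frac{1}{49} \approx 0.020408$
$m{\left(g \right)} = \frac{\frac{1}{49} + g}{g + 2 g^{2}}$ ($m{\left(g \right)} = \frac{g + \frac{1}{49}}{g + g \left(g + g\right)} = \frac{\frac{1}{49} + g}{g + g 2 g} = \frac{\frac{1}{49} + g}{g + 2 g^{2}}$)
$- \frac{82258}{24865 + m{\left(57 \right)}} = - \frac{82258}{24865 + \frac{\frac{1}{49} + 57}{57 \left(1 + 2 \cdot 57\right)}} = - \frac{82258}{24865 + \frac{1}{57} \frac{1}{1 + 114} \cdot \frac{2794}{49}} = - \frac{82258}{24865 + \frac{1}{57} \cdot \frac{1}{115} \cdot \frac{2794}{49}} = - \frac{82258}{24865 + \frac{2794}{321195}} = - \frac{82258}{\frac{7986516469}{321195}} = \left(-82258\right) \frac{321195}{7986516469} = - \frac{26420858310}{7986516469}$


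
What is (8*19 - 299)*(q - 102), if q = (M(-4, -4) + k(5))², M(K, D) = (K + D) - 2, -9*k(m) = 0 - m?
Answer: 50813/27 ≈ 1882.0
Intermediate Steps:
k(m) = m/9 (k(m) = -(0 - m)/9 = -(-1)*m/9 = m/9)
M(K, D) = -2 + D + K (M(K, D) = (D + K) - 2 = -2 + D + K)
q = 7225/81 (q = ((-2 - 4 - 4) + (⅑)*5)² = (-10 + 5/9)² = (-85/9)² = 7225/81 ≈ 89.198)
(8*19 - 299)*(q - 102) = (8*19 - 299)*(7225/81 - 102) = (152 - 299)*(-1037/81) = -147*(-1037/81) = 50813/27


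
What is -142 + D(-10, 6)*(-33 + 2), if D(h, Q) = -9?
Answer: 137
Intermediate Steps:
-142 + D(-10, 6)*(-33 + 2) = -142 - 9*(-33 + 2) = -142 - 9*(-31) = -142 + 279 = 137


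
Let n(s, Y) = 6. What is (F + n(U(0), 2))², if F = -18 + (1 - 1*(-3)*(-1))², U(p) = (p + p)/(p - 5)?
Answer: 64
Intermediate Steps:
U(p) = 2*p/(-5 + p) (U(p) = (2*p)/(-5 + p) = 2*p/(-5 + p))
F = -14 (F = -18 + (1 + 3*(-1))² = -18 + (1 - 3)² = -18 + (-2)² = -18 + 4 = -14)
(F + n(U(0), 2))² = (-14 + 6)² = (-8)² = 64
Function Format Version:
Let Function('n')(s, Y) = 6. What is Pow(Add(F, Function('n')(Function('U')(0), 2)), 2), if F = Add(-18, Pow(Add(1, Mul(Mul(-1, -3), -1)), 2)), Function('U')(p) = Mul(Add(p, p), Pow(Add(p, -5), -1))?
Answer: 64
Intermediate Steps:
Function('U')(p) = Mul(2, p, Pow(Add(-5, p), -1)) (Function('U')(p) = Mul(Mul(2, p), Pow(Add(-5, p), -1)) = Mul(2, p, Pow(Add(-5, p), -1)))
F = -14 (F = Add(-18, Pow(Add(1, Mul(3, -1)), 2)) = Add(-18, Pow(Add(1, -3), 2)) = Add(-18, Pow(-2, 2)) = Add(-18, 4) = -14)
Pow(Add(F, Function('n')(Function('U')(0), 2)), 2) = Pow(Add(-14, 6), 2) = Pow(-8, 2) = 64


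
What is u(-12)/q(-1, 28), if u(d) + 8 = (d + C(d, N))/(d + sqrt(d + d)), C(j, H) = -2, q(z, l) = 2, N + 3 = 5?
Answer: -7/2 + I*sqrt(6)/12 ≈ -3.5 + 0.20412*I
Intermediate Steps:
N = 2 (N = -3 + 5 = 2)
u(d) = -8 + (-2 + d)/(d + sqrt(2)*sqrt(d)) (u(d) = -8 + (d - 2)/(d + sqrt(d + d)) = -8 + (-2 + d)/(d + sqrt(2*d)) = -8 + (-2 + d)/(d + sqrt(2)*sqrt(d)))
u(-12)/q(-1, 28) = ((-2 - 7*(-12) - 8*sqrt(2)*sqrt(-12))/(-12 + sqrt(2)*sqrt(-12)))/2 = ((-2 + 84 - 8*sqrt(2)*2*I*sqrt(3))/(-12 + sqrt(2)*(2*I*sqrt(3))))*(1/2) = ((-2 + 84 - 16*I*sqrt(6))/(-12 + 2*I*sqrt(6)))*(1/2) = ((82 - 16*I*sqrt(6))/(-12 + 2*I*sqrt(6)))*(1/2) = (82 - 16*I*sqrt(6))/(2*(-12 + 2*I*sqrt(6)))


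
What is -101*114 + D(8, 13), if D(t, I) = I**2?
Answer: -11345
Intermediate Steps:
-101*114 + D(8, 13) = -101*114 + 13**2 = -11514 + 169 = -11345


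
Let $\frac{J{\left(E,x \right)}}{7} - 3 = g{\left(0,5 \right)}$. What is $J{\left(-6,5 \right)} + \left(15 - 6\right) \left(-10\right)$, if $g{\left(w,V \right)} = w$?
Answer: $-69$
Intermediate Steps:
$J{\left(E,x \right)} = 21$ ($J{\left(E,x \right)} = 21 + 7 \cdot 0 = 21 + 0 = 21$)
$J{\left(-6,5 \right)} + \left(15 - 6\right) \left(-10\right) = 21 + \left(15 - 6\right) \left(-10\right) = 21 + 9 \left(-10\right) = 21 - 90 = -69$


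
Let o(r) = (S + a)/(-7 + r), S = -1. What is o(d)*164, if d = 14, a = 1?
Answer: 0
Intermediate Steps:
o(r) = 0 (o(r) = (-1 + 1)/(-7 + r) = 0/(-7 + r) = 0)
o(d)*164 = 0*164 = 0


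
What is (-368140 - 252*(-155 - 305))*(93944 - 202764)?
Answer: 27446580400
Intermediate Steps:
(-368140 - 252*(-155 - 305))*(93944 - 202764) = (-368140 - 252*(-460))*(-108820) = (-368140 + 115920)*(-108820) = -252220*(-108820) = 27446580400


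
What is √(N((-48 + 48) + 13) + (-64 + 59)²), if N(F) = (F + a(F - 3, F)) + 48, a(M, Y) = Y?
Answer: 3*√11 ≈ 9.9499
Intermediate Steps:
N(F) = 48 + 2*F (N(F) = (F + F) + 48 = 2*F + 48 = 48 + 2*F)
√(N((-48 + 48) + 13) + (-64 + 59)²) = √((48 + 2*((-48 + 48) + 13)) + (-64 + 59)²) = √((48 + 2*(0 + 13)) + (-5)²) = √((48 + 2*13) + 25) = √((48 + 26) + 25) = √(74 + 25) = √99 = 3*√11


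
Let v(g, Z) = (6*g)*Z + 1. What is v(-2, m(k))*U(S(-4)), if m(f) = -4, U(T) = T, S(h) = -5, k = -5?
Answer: -245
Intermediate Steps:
v(g, Z) = 1 + 6*Z*g (v(g, Z) = 6*Z*g + 1 = 1 + 6*Z*g)
v(-2, m(k))*U(S(-4)) = (1 + 6*(-4)*(-2))*(-5) = (1 + 48)*(-5) = 49*(-5) = -245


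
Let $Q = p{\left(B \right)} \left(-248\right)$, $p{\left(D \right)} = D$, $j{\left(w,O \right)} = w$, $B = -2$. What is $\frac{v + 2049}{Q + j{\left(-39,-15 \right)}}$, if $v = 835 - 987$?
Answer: $\frac{1897}{457} \approx 4.151$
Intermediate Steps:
$v = -152$ ($v = 835 - 987 = -152$)
$Q = 496$ ($Q = \left(-2\right) \left(-248\right) = 496$)
$\frac{v + 2049}{Q + j{\left(-39,-15 \right)}} = \frac{-152 + 2049}{496 - 39} = \frac{1897}{457}$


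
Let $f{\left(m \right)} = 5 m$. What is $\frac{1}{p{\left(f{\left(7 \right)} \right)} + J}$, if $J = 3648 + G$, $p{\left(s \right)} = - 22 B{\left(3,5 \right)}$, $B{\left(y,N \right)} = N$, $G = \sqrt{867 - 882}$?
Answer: $\frac{3538}{12517459} - \frac{i \sqrt{15}}{12517459} \approx 0.00028265 - 3.0941 \cdot 10^{-7} i$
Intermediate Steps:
$G = i \sqrt{15}$ ($G = \sqrt{-15} = i \sqrt{15} \approx 3.873 i$)
$p{\left(s \right)} = -110$ ($p{\left(s \right)} = \left(-22\right) 5 = -110$)
$J = 3648 + i \sqrt{15} \approx 3648.0 + 3.873 i$
$\frac{1}{p{\left(f{\left(7 \right)} \right)} + J} = \frac{1}{-110 + \left(3648 + i \sqrt{15}\right)} = \frac{1}{3538 + i \sqrt{15}}$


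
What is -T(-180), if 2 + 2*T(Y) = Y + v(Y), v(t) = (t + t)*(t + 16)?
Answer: -29429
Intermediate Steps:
v(t) = 2*t*(16 + t) (v(t) = (2*t)*(16 + t) = 2*t*(16 + t))
T(Y) = -1 + Y/2 + Y*(16 + Y) (T(Y) = -1 + (Y + 2*Y*(16 + Y))/2 = -1 + (Y/2 + Y*(16 + Y)) = -1 + Y/2 + Y*(16 + Y))
-T(-180) = -(-1 + (-180)² + (33/2)*(-180)) = -(-1 + 32400 - 2970) = -1*29429 = -29429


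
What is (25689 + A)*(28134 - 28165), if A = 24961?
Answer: -1570150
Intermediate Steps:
(25689 + A)*(28134 - 28165) = (25689 + 24961)*(28134 - 28165) = 50650*(-31) = -1570150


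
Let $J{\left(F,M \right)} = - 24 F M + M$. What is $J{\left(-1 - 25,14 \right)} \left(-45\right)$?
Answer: $-393750$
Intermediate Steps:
$J{\left(F,M \right)} = M - 24 F M$ ($J{\left(F,M \right)} = - 24 F M + M = M - 24 F M$)
$J{\left(-1 - 25,14 \right)} \left(-45\right) = 14 \left(1 - 24 \left(-1 - 25\right)\right) \left(-45\right) = 14 \left(1 - -624\right) \left(-45\right) = 14 \left(1 + 624\right) \left(-45\right) = 14 \cdot 625 \left(-45\right) = 8750 \left(-45\right) = -393750$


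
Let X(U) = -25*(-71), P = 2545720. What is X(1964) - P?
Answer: -2543945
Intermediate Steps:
X(U) = 1775
X(1964) - P = 1775 - 1*2545720 = 1775 - 2545720 = -2543945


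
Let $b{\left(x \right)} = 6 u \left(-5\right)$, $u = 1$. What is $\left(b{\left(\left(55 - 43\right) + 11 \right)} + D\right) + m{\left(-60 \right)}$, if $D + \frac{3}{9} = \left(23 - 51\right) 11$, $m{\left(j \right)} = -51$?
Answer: $- \frac{1168}{3} \approx -389.33$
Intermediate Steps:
$b{\left(x \right)} = -30$ ($b{\left(x \right)} = 6 \cdot 1 \left(-5\right) = 6 \left(-5\right) = -30$)
$D = - \frac{925}{3}$ ($D = - \frac{1}{3} + \left(23 - 51\right) 11 = - \frac{1}{3} - 308 = - \frac{925}{3} \approx -308.33$)
$\left(b{\left(\left(55 - 43\right) + 11 \right)} + D\right) + m{\left(-60 \right)} = \left(-30 - \frac{925}{3}\right) - 51 = - \frac{1015}{3} - 51 = - \frac{1168}{3}$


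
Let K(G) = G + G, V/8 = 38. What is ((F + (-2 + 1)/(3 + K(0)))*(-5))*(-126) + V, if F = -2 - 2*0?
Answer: -1166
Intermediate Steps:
V = 304 (V = 8*38 = 304)
K(G) = 2*G
F = -2 (F = -2 + 0 = -2)
((F + (-2 + 1)/(3 + K(0)))*(-5))*(-126) + V = ((-2 + (-2 + 1)/(3 + 2*0))*(-5))*(-126) + 304 = ((-2 - 1/(3 + 0))*(-5))*(-126) + 304 = ((-2 - 1/3)*(-5))*(-126) + 304 = -7/3*(-5)*(-126) + 304 = (35/3)*(-126) + 304 = -1470 + 304 = -1166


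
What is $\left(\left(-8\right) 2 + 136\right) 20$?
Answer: $2400$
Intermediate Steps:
$\left(\left(-8\right) 2 + 136\right) 20 = \left(-16 + 136\right) 20 = 120 \cdot 20 = 2400$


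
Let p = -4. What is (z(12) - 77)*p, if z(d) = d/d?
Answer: 304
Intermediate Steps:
z(d) = 1
(z(12) - 77)*p = (1 - 77)*(-4) = -76*(-4) = 304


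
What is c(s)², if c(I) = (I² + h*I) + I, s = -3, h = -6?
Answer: 576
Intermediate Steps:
c(I) = I² - 5*I (c(I) = (I² - 6*I) + I = I² - 5*I)
c(s)² = (-3*(-5 - 3))² = (-3*(-8))² = 24² = 576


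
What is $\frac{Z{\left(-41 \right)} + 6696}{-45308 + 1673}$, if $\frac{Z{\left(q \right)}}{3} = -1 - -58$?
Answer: $- \frac{2289}{14545} \approx -0.15737$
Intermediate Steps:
$Z{\left(q \right)} = 171$ ($Z{\left(q \right)} = 3 \left(-1 - -58\right) = 3 \left(-1 + 58\right) = 3 \cdot 57 = 171$)
$\frac{Z{\left(-41 \right)} + 6696}{-45308 + 1673} = \frac{171 + 6696}{-45308 + 1673} = \frac{6867}{-43635} = 6867 \left(- \frac{1}{43635}\right) = - \frac{2289}{14545}$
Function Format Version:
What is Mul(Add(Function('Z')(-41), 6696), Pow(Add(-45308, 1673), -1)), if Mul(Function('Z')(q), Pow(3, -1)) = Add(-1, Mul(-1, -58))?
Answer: Rational(-2289, 14545) ≈ -0.15737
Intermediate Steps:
Function('Z')(q) = 171 (Function('Z')(q) = Mul(3, Add(-1, Mul(-1, -58))) = Mul(3, Add(-1, 58)) = Mul(3, 57) = 171)
Mul(Add(Function('Z')(-41), 6696), Pow(Add(-45308, 1673), -1)) = Mul(Add(171, 6696), Pow(Add(-45308, 1673), -1)) = Mul(6867, Pow(-43635, -1)) = Mul(6867, Rational(-1, 43635)) = Rational(-2289, 14545)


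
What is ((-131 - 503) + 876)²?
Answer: 58564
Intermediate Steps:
((-131 - 503) + 876)² = (-634 + 876)² = 242² = 58564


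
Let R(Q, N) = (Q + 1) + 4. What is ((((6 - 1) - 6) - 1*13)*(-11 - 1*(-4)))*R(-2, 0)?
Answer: 294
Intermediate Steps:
R(Q, N) = 5 + Q (R(Q, N) = (1 + Q) + 4 = 5 + Q)
((((6 - 1) - 6) - 1*13)*(-11 - 1*(-4)))*R(-2, 0) = ((((6 - 1) - 6) - 1*13)*(-11 - 1*(-4)))*(5 - 2) = (((5 - 6) - 13)*(-11 + 4))*3 = ((-1 - 13)*(-7))*3 = -14*(-7)*3 = 98*3 = 294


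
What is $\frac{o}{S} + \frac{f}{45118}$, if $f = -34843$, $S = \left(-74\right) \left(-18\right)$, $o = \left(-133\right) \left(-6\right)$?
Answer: $- \frac{433613}{2504049} \approx -0.17316$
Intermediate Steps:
$o = 798$
$S = 1332$
$\frac{o}{S} + \frac{f}{45118} = \frac{798}{1332} - \frac{34843}{45118} = 798 \cdot \frac{1}{1332} - \frac{34843}{45118} = \frac{133}{222} - \frac{34843}{45118} = - \frac{433613}{2504049}$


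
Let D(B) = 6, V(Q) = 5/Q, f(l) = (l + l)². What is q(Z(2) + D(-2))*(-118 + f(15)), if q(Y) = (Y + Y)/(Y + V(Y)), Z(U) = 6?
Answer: 225216/149 ≈ 1511.5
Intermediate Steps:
f(l) = 4*l² (f(l) = (2*l)² = 4*l²)
q(Y) = 2*Y/(Y + 5/Y) (q(Y) = (Y + Y)/(Y + 5/Y) = (2*Y)/(Y + 5/Y) = 2*Y/(Y + 5/Y))
q(Z(2) + D(-2))*(-118 + f(15)) = (2*(6 + 6)²/(5 + (6 + 6)²))*(-118 + 4*15²) = (2*12²/(5 + 12²))*(-118 + 4*225) = (2*144/(5 + 144))*(-118 + 900) = (2*144/149)*782 = (2*144*(1/149))*782 = (288/149)*782 = 225216/149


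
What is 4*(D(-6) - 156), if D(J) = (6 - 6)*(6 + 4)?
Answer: -624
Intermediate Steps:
D(J) = 0 (D(J) = 0*10 = 0)
4*(D(-6) - 156) = 4*(0 - 156) = 4*(-156) = -624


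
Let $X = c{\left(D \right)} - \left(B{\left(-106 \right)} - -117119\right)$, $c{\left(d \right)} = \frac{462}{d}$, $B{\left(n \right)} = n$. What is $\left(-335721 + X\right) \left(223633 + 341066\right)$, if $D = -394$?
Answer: $- \frac{50364842547471}{197} \approx -2.5566 \cdot 10^{11}$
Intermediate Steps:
$X = - \frac{23051792}{197}$ ($X = \frac{462}{-394} - \left(-106 - -117119\right) = 462 \left(- \frac{1}{394}\right) - \left(-106 + 117119\right) = - \frac{231}{197} - 117013 = - \frac{23051792}{197} \approx -1.1701 \cdot 10^{5}$)
$\left(-335721 + X\right) \left(223633 + 341066\right) = \left(-335721 - \frac{23051792}{197}\right) \left(223633 + 341066\right) = \left(- \frac{89188829}{197}\right) 564699 = - \frac{50364842547471}{197}$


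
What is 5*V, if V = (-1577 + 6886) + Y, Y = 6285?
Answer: 57970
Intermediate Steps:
V = 11594 (V = (-1577 + 6886) + 6285 = 5309 + 6285 = 11594)
5*V = 5*11594 = 57970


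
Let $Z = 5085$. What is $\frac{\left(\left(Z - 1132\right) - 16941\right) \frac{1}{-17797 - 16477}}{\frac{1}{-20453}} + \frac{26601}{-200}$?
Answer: $- \frac{27020217737}{3427400} \approx -7883.6$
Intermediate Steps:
$\frac{\left(\left(Z - 1132\right) - 16941\right) \frac{1}{-17797 - 16477}}{\frac{1}{-20453}} + \frac{26601}{-200} = \frac{\left(\left(5085 - 1132\right) - 16941\right) \frac{1}{-17797 - 16477}}{\frac{1}{-20453}} + \frac{26601}{-200} = \frac{\left(3953 - 16941\right) \frac{1}{-34274}}{- \frac{1}{20453}} + 26601 \left(- \frac{1}{200}\right) = \left(-12988\right) \left(- \frac{1}{34274}\right) \left(-20453\right) - \frac{26601}{200} = \frac{6494}{17137} \left(-20453\right) - \frac{26601}{200} = - \frac{132821782}{17137} - \frac{26601}{200} = - \frac{27020217737}{3427400}$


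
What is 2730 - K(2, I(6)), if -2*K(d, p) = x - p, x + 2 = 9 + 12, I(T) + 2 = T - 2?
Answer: 5477/2 ≈ 2738.5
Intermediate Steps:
I(T) = -4 + T (I(T) = -2 + (T - 2) = -2 + (-2 + T) = -4 + T)
x = 19 (x = -2 + (9 + 12) = -2 + 21 = 19)
K(d, p) = -19/2 + p/2 (K(d, p) = -(19 - p)/2 = -19/2 + p/2)
2730 - K(2, I(6)) = 2730 - (-19/2 + (-4 + 6)/2) = 2730 - (-19/2 + (1/2)*2) = 2730 - (-19/2 + 1) = 2730 - 1*(-17/2) = 2730 + 17/2 = 5477/2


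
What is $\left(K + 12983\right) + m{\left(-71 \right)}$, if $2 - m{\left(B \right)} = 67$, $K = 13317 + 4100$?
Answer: $30335$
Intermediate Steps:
$K = 17417$
$m{\left(B \right)} = -65$ ($m{\left(B \right)} = 2 - 67 = -65$)
$\left(K + 12983\right) + m{\left(-71 \right)} = \left(17417 + 12983\right) - 65 = 30400 - 65 = 30335$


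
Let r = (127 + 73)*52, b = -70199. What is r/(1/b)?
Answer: -730069600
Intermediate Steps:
r = 10400 (r = 200*52 = 10400)
r/(1/b) = 10400/(1/(-70199)) = 10400/(-1/70199) = 10400*(-70199) = -730069600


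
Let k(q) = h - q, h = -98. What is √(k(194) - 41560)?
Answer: 2*I*√10463 ≈ 204.58*I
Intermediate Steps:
k(q) = -98 - q
√(k(194) - 41560) = √((-98 - 1*194) - 41560) = √((-98 - 194) - 41560) = √(-292 - 41560) = √(-41852) = 2*I*√10463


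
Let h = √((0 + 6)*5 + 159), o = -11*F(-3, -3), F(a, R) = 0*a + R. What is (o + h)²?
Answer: 1278 + 198*√21 ≈ 2185.4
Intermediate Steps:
F(a, R) = R (F(a, R) = 0 + R = R)
o = 33 (o = -11*(-3) = 33)
h = 3*√21 (h = √(6*5 + 159) = √(30 + 159) = √189 = 3*√21 ≈ 13.748)
(o + h)² = (33 + 3*√21)²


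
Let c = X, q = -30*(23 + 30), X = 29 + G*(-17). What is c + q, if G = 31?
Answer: -2088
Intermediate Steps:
X = -498 (X = 29 + 31*(-17) = 29 - 527 = -498)
q = -1590 (q = -30*53 = -1590)
c = -498
c + q = -498 - 1590 = -2088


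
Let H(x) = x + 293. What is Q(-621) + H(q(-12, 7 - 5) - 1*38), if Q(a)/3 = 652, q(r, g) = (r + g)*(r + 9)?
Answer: 2241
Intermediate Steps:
q(r, g) = (9 + r)*(g + r) (q(r, g) = (g + r)*(9 + r) = (9 + r)*(g + r))
Q(a) = 1956 (Q(a) = 3*652 = 1956)
H(x) = 293 + x
Q(-621) + H(q(-12, 7 - 5) - 1*38) = 1956 + (293 + (((-12)**2 + 9*(7 - 5) + 9*(-12) + (7 - 5)*(-12)) - 1*38)) = 1956 + (293 + ((144 + 9*2 - 108 + 2*(-12)) - 38)) = 1956 + (293 + ((144 + 18 - 108 - 24) - 38)) = 1956 + (293 + (30 - 38)) = 1956 + (293 - 8) = 1956 + 285 = 2241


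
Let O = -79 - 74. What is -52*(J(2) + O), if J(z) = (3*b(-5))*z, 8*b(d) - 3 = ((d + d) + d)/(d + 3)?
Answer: 15093/2 ≈ 7546.5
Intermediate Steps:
b(d) = 3/8 + 3*d/(8*(3 + d)) (b(d) = 3/8 + (((d + d) + d)/(d + 3))/8 = 3/8 + ((2*d + d)/(3 + d))/8 = 3/8 + ((3*d)/(3 + d))/8 = 3/8 + (3*d/(3 + d))/8 = 3/8 + 3*d/(8*(3 + d)))
J(z) = 63*z/16 (J(z) = (3*(3*(3 + 2*(-5))/(8*(3 - 5))))*z = (3*((3/8)*(3 - 10)/(-2)))*z = (3*((3/8)*(-½)*(-7)))*z = (3*(21/16))*z = 63*z/16)
O = -153
-52*(J(2) + O) = -52*((63/16)*2 - 153) = -52*(63/8 - 153) = -52*(-1161/8) = 15093/2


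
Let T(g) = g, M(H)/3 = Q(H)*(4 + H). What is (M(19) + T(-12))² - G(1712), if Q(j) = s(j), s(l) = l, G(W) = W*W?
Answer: -1243543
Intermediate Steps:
G(W) = W²
Q(j) = j
M(H) = 3*H*(4 + H) (M(H) = 3*(H*(4 + H)) = 3*H*(4 + H))
(M(19) + T(-12))² - G(1712) = (3*19*(4 + 19) - 12)² - 1*1712² = (3*19*23 - 12)² - 1*2930944 = (1311 - 12)² - 2930944 = 1299² - 2930944 = 1687401 - 2930944 = -1243543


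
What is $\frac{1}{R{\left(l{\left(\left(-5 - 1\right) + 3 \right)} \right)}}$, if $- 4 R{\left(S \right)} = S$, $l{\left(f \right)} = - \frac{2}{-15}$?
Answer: $-30$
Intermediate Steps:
$l{\left(f \right)} = \frac{2}{15}$ ($l{\left(f \right)} = \left(-2\right) \left(- \frac{1}{15}\right) = \frac{2}{15}$)
$R{\left(S \right)} = - \frac{S}{4}$
$\frac{1}{R{\left(l{\left(\left(-5 - 1\right) + 3 \right)} \right)}} = \frac{1}{\left(- \frac{1}{4}\right) \frac{2}{15}} = \frac{1}{- \frac{1}{30}} = -30$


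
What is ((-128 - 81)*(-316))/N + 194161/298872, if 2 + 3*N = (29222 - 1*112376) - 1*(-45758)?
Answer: -8659145671/1862869176 ≈ -4.6483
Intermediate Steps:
N = -12466 (N = -⅔ + ((29222 - 1*112376) - 1*(-45758))/3 = -⅔ + ((29222 - 112376) + 45758)/3 = -⅔ + (-83154 + 45758)/3 = -⅔ + (⅓)*(-37396) = -⅔ - 37396/3 = -12466)
((-128 - 81)*(-316))/N + 194161/298872 = ((-128 - 81)*(-316))/(-12466) + 194161/298872 = -209*(-316)*(-1/12466) + 194161*(1/298872) = 66044*(-1/12466) + 194161/298872 = -33022/6233 + 194161/298872 = -8659145671/1862869176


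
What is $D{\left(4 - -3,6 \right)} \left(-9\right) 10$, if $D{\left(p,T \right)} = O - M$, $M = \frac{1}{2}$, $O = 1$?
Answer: $-45$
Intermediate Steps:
$M = \frac{1}{2} \approx 0.5$
$D{\left(p,T \right)} = \frac{1}{2}$ ($D{\left(p,T \right)} = 1 - \frac{1}{2} = \frac{1}{2}$)
$D{\left(4 - -3,6 \right)} \left(-9\right) 10 = \frac{1}{2} \left(-9\right) 10 = \left(- \frac{9}{2}\right) 10 = -45$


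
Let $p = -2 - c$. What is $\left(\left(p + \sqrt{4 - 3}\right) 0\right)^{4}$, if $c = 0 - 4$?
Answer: $0$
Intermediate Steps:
$c = -4$
$p = 2$ ($p = -2 - -4 = -2 + 4 = 2$)
$\left(\left(p + \sqrt{4 - 3}\right) 0\right)^{4} = \left(\left(2 + \sqrt{4 - 3}\right) 0\right)^{4} = \left(\left(2 + \sqrt{1}\right) 0\right)^{4} = \left(\left(2 + 1\right) 0\right)^{4} = \left(3 \cdot 0\right)^{4} = 0^{4} = 0$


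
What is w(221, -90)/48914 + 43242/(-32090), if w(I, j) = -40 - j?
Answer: -528383672/392412565 ≈ -1.3465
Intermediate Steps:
w(221, -90)/48914 + 43242/(-32090) = (-40 - 1*(-90))/48914 + 43242/(-32090) = (-40 + 90)*(1/48914) + 43242*(-1/32090) = 50*(1/48914) - 21621/16045 = 25/24457 - 21621/16045 = -528383672/392412565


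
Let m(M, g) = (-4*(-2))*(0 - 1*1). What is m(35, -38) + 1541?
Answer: 1533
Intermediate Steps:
m(M, g) = -8 (m(M, g) = 8*(0 - 1) = 8*(-1) = -8)
m(35, -38) + 1541 = -8 + 1541 = 1533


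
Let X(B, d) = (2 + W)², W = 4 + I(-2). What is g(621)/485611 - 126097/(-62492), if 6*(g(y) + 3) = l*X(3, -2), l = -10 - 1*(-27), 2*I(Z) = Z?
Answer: 183714987923/91040407836 ≈ 2.0179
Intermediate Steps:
I(Z) = Z/2
l = 17 (l = -10 + 27 = 17)
W = 3 (W = 4 + (½)*(-2) = 4 - 1 = 3)
X(B, d) = 25 (X(B, d) = (2 + 3)² = 5² = 25)
g(y) = 407/6 (g(y) = -3 + (17*25)/6 = -3 + (⅙)*425 = -3 + 425/6 = 407/6)
g(621)/485611 - 126097/(-62492) = (407/6)/485611 - 126097/(-62492) = (407/6)*(1/485611) - 126097*(-1/62492) = 407/2913666 + 126097/62492 = 183714987923/91040407836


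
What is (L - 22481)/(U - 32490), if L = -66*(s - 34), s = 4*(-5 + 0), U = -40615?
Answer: 18917/73105 ≈ 0.25876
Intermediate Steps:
s = -20 (s = 4*(-5) = -20)
L = 3564 (L = -66*(-20 - 34) = -66*(-54) = 3564)
(L - 22481)/(U - 32490) = (3564 - 22481)/(-40615 - 32490) = -18917/(-73105) = -18917*(-1/73105) = 18917/73105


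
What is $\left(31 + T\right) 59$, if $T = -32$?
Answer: $-59$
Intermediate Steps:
$\left(31 + T\right) 59 = \left(31 - 32\right) 59 = \left(-1\right) 59 = -59$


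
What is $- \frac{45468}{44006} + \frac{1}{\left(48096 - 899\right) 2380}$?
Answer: $- \frac{2553684281237}{2471571906580} \approx -1.0332$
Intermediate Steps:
$- \frac{45468}{44006} + \frac{1}{\left(48096 - 899\right) 2380} = \left(-45468\right) \frac{1}{44006} + \frac{1}{47197} \cdot \frac{1}{2380} = - \frac{22734}{22003} + \frac{1}{47197} \cdot \frac{1}{2380} = - \frac{22734}{22003} + \frac{1}{112328860} = - \frac{2553684281237}{2471571906580}$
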